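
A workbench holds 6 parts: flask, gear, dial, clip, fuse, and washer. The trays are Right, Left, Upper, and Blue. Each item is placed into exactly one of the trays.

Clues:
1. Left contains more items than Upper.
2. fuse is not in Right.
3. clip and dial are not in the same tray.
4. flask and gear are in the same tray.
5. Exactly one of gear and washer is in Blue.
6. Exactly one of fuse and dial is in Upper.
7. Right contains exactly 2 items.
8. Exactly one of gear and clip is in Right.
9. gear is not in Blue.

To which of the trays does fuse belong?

From (2): fuse ∉ Right.
From (9): gear ∉ Blue.
(4): flask matches gear: flask ∉ Blue.
(5) (exactly one): washer ∈ Blue.
Suppose fuse ∉ Left: no assignment then satisfies all the clues, so fuse ∈ Left.

fuse: Left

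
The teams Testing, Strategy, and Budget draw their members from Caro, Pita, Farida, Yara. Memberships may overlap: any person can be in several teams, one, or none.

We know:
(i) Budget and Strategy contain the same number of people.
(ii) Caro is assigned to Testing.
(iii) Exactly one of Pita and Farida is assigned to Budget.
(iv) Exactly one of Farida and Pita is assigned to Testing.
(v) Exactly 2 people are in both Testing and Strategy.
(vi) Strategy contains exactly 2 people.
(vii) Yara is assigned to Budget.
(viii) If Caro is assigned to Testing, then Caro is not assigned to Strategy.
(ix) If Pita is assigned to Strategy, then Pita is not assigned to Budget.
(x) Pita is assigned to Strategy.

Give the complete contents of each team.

Testing = {Caro, Pita, Yara}; Strategy = {Pita, Yara}; Budget = {Farida, Yara}

From (ii): Caro ∈ Testing.
From (vii): Yara ∈ Budget.
From (x): Pita ∈ Strategy.
(viii): Caro ∉ Strategy.
(ix): Pita ∉ Budget.
(iii) (exactly one): Farida ∈ Budget.
Suppose Caro ∈ Budget: no assignment then satisfies all the clues, so Caro ∉ Budget.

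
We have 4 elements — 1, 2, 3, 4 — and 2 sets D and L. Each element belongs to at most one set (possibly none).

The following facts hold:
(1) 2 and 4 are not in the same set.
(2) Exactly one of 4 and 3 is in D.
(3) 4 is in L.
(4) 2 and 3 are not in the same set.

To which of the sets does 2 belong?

2: none

From (3): 4 ∈ L.
(1): 2 ∉ L.
(2) (exactly one): 3 ∈ D.
(4): 2 ∉ D.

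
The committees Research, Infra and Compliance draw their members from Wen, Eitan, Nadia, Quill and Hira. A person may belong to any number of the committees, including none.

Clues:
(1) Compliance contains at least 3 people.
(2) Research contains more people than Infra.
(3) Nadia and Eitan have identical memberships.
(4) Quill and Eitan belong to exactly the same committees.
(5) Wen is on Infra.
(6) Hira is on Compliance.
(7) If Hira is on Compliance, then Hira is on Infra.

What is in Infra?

Infra = {Hira, Wen}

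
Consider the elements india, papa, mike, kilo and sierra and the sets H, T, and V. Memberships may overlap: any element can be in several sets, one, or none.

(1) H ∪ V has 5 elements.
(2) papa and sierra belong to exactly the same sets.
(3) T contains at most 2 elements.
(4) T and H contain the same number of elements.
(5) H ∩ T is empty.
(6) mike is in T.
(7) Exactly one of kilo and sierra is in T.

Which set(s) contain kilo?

kilo: T, V

From (6): mike ∈ T.
(5) (disjoint): mike ∉ H.
Suppose kilo ∈ H: no assignment then satisfies all the clues, so kilo ∉ H.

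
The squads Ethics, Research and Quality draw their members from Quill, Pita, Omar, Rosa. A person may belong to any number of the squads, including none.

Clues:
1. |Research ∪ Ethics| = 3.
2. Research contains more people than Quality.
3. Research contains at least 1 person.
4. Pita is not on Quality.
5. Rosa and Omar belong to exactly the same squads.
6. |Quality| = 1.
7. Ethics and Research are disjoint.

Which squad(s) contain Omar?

Omar: Research

From (4): Pita ∉ Quality.
Suppose Omar ∈ Ethics: no assignment then satisfies all the clues, so Omar ∉ Ethics.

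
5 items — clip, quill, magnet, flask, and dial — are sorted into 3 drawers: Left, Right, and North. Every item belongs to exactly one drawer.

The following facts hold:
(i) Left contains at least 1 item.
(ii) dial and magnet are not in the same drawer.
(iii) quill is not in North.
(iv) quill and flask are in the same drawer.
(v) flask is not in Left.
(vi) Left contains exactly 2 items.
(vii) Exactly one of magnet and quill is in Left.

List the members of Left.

From (iii): quill ∉ North.
From (v): flask ∉ Left.
(iv): quill matches flask: quill ∉ Left.
(iv): flask matches quill: flask ∉ North.
(vii) (exactly one): magnet ∈ Left.
Only one drawer left: quill ∈ Right.
Only one drawer left: flask ∈ Right.
(ii): dial ∉ Left.
(vi): only 2 candidates remain for Left, so all are in.

Left = {clip, magnet}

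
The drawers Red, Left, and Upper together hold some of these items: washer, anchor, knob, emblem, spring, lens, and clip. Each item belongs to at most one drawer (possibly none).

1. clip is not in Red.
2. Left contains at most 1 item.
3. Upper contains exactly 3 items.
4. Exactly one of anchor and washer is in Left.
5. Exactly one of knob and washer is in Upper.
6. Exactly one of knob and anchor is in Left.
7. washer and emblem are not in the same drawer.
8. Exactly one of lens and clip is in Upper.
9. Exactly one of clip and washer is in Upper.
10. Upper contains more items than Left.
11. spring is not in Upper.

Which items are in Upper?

Upper = {clip, emblem, knob}

From (1): clip ∉ Red.
From (11): spring ∉ Upper.
Suppose washer ∈ Upper: no assignment then satisfies all the clues, so washer ∉ Upper.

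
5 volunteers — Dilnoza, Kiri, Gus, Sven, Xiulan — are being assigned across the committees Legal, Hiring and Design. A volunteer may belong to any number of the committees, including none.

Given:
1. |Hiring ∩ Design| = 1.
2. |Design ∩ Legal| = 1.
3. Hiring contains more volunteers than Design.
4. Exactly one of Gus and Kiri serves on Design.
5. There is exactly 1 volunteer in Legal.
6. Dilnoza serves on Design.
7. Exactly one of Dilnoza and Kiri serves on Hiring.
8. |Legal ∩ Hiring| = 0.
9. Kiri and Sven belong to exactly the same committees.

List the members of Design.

Design = {Dilnoza, Gus}

From (6): Dilnoza ∈ Design.
Suppose Kiri ∈ Design: no assignment then satisfies all the clues, so Kiri ∉ Design.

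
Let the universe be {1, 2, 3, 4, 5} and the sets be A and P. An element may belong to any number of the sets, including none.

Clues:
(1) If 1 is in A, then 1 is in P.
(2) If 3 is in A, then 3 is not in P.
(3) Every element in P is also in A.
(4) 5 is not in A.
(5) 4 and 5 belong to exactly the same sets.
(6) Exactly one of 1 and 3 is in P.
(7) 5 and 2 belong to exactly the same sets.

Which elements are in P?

P = {1}

From (4): 5 ∉ A.
(3) contrapositive: 5 ∉ P.
(5): 4 matches 5: 4 ∉ A.
(5): 4 matches 5: 4 ∉ P.
(7): 2 matches 5: 2 ∉ A.
(7): 2 matches 5: 2 ∉ P.
Suppose 1 ∉ P: no assignment then satisfies all the clues, so 1 ∈ P.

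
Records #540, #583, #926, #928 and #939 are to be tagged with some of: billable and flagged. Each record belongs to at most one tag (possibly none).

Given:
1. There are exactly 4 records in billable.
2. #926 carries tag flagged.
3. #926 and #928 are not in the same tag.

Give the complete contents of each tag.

billable = {#540, #583, #928, #939}; flagged = {#926}

From (2): #926 ∈ flagged.
(1): only 4 candidates remain for billable, so all are in.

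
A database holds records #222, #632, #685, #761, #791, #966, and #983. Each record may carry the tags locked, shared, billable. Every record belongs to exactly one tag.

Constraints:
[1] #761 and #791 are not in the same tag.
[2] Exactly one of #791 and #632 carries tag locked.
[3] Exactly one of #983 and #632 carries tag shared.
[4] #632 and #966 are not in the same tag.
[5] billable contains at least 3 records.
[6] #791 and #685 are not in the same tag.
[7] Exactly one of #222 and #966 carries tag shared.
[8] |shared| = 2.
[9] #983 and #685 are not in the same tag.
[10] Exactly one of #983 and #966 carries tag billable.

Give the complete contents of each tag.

locked = {#791, #983}; shared = {#222, #632}; billable = {#685, #761, #966}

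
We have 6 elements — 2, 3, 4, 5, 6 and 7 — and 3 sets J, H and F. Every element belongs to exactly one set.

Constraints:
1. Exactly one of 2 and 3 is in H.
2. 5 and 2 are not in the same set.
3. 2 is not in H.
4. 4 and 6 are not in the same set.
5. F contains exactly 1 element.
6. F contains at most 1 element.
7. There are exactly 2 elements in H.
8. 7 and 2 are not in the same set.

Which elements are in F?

F = {2}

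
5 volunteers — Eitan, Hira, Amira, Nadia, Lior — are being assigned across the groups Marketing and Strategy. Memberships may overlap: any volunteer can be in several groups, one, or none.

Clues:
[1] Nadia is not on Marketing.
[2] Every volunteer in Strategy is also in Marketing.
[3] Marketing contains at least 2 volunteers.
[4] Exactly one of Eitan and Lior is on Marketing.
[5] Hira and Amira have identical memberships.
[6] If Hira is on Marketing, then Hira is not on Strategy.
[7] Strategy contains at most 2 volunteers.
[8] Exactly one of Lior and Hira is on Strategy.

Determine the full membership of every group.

Marketing = {Amira, Hira, Lior}; Strategy = {Lior}

From (1): Nadia ∉ Marketing.
(2) contrapositive: Nadia ∉ Strategy.
Suppose Eitan ∈ Marketing: no assignment then satisfies all the clues, so Eitan ∉ Marketing.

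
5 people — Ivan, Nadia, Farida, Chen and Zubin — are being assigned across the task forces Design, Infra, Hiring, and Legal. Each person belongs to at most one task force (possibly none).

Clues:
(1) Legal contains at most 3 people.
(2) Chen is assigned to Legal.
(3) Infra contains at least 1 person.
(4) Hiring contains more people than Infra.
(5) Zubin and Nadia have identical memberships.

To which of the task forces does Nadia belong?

Nadia: Hiring

From (2): Chen ∈ Legal.
Suppose Nadia ∈ Design: no assignment then satisfies all the clues, so Nadia ∉ Design.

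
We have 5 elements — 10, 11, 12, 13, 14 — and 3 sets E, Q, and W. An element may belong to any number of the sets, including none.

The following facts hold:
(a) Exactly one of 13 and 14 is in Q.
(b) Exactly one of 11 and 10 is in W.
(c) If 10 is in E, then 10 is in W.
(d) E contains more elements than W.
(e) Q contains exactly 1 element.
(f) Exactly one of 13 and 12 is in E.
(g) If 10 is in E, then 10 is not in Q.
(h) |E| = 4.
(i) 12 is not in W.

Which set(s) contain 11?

11: E

From (i): 12 ∉ W.
Suppose 11 ∉ E: no assignment then satisfies all the clues, so 11 ∈ E.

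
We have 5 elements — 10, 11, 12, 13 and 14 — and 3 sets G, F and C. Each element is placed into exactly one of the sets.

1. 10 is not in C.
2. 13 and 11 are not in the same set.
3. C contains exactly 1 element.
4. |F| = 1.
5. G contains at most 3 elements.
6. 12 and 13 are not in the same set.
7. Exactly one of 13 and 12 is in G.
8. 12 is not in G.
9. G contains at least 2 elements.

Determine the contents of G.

G = {10, 13, 14}

From (1): 10 ∉ C.
From (8): 12 ∉ G.
(7) (exactly one): 13 ∈ G.
(2): 11 ∉ G.
Suppose 10 ∉ G: no assignment then satisfies all the clues, so 10 ∈ G.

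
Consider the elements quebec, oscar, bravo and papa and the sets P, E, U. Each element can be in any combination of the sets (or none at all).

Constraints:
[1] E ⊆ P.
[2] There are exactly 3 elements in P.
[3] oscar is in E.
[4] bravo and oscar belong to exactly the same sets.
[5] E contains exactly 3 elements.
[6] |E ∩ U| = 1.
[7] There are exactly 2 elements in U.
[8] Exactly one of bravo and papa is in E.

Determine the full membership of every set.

From (3): oscar ∈ E.
(1) with oscar ∈ E: oscar ∈ P.
(4): bravo matches oscar: bravo ∈ P.
(4): bravo matches oscar: bravo ∈ E.
(8) (exactly one): papa ∉ E.
(5): only 3 candidates remain for E, so all are in.
(1) with quebec ∈ E: quebec ∈ P.
(2): P already has 3, so the rest are out.
Suppose quebec ∉ U: no assignment then satisfies all the clues, so quebec ∈ U.

P = {bravo, oscar, quebec}; E = {bravo, oscar, quebec}; U = {papa, quebec}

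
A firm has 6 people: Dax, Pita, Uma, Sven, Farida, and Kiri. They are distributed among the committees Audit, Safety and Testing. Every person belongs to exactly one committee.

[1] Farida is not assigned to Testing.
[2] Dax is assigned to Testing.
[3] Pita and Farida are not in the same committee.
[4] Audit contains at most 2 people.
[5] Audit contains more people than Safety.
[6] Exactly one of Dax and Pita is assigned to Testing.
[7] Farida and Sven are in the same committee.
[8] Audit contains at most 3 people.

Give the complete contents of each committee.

Audit = {Farida, Sven}; Safety = {Pita}; Testing = {Dax, Kiri, Uma}

From (1): Farida ∉ Testing.
From (2): Dax ∈ Testing.
(6) (exactly one): Pita ∉ Testing.
(7): Sven matches Farida: Sven ∉ Testing.
Suppose Pita ∈ Audit: no assignment then satisfies all the clues, so Pita ∉ Audit.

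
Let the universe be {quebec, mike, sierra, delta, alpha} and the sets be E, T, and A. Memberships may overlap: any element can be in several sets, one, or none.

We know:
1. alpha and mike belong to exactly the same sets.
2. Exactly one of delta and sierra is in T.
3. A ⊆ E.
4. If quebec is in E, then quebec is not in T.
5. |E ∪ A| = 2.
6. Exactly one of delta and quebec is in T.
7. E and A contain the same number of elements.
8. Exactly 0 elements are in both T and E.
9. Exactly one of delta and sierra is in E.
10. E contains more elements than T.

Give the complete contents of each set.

E = {quebec, sierra}; T = {delta}; A = {quebec, sierra}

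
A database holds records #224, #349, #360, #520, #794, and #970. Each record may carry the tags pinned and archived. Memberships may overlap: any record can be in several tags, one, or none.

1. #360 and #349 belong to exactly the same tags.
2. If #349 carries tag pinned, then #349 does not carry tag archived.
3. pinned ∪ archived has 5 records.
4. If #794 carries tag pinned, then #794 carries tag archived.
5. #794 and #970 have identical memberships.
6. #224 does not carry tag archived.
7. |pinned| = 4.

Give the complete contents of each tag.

From (6): #224 ∉ archived.
Suppose #224 ∈ pinned: no assignment then satisfies all the clues, so #224 ∉ pinned.

pinned = {#349, #360, #794, #970}; archived = {#520, #794, #970}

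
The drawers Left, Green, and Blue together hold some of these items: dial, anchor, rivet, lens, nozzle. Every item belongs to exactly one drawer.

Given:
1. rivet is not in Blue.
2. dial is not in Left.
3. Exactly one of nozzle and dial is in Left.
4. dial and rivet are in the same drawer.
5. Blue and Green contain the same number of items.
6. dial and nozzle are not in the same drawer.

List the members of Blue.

Blue = {anchor, lens}

From (1): rivet ∉ Blue.
From (2): dial ∉ Left.
(3) (exactly one): nozzle ∈ Left.
(4): rivet matches dial: rivet ∉ Left.
(4): dial matches rivet: dial ∉ Blue.
Only one drawer left: dial ∈ Green.
Only one drawer left: rivet ∈ Green.
Suppose anchor ∉ Blue: no assignment then satisfies all the clues, so anchor ∈ Blue.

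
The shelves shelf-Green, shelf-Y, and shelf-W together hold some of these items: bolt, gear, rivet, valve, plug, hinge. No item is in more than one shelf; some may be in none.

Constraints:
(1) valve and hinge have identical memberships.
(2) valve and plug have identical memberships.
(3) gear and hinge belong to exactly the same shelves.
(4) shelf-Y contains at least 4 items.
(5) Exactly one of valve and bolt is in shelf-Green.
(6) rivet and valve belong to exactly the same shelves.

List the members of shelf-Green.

shelf-Green = {bolt}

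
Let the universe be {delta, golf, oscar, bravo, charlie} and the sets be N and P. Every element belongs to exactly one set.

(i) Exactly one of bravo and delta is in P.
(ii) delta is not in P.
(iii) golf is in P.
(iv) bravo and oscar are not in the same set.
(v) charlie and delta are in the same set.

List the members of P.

From (ii): delta ∉ P.
From (iii): golf ∈ P.
(i) (exactly one): bravo ∈ P.
(iv): oscar ∉ P.
(v): charlie matches delta: charlie ∉ P.
Only one set left: delta ∈ N.
Only one set left: oscar ∈ N.
Only one set left: charlie ∈ N.

P = {bravo, golf}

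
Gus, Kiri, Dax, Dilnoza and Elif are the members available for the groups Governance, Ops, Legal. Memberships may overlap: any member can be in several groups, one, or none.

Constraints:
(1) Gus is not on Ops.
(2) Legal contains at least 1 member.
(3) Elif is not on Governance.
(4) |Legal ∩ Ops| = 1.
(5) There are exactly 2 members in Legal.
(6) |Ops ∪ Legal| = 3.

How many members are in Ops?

2

From (1): Gus ∉ Ops.
From (3): Elif ∉ Governance.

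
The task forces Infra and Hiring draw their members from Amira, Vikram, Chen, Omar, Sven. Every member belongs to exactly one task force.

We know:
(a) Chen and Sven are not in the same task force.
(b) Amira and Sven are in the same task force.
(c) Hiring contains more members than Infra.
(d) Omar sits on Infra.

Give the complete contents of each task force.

Infra = {Chen, Omar}; Hiring = {Amira, Sven, Vikram}

From (d): Omar ∈ Infra.
Suppose Amira ∈ Infra: no assignment then satisfies all the clues, so Amira ∉ Infra.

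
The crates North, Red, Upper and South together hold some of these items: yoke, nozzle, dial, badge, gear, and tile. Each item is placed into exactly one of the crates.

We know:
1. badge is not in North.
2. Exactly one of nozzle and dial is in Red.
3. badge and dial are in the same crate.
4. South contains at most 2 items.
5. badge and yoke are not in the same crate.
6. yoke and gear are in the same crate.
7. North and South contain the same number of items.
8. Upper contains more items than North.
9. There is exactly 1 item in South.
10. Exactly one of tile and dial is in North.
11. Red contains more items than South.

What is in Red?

Red = {badge, dial}

From (1): badge ∉ North.
(3): dial matches badge: dial ∉ North.
(10) (exactly one): tile ∈ North.
Suppose yoke ∈ Red: no assignment then satisfies all the clues, so yoke ∉ Red.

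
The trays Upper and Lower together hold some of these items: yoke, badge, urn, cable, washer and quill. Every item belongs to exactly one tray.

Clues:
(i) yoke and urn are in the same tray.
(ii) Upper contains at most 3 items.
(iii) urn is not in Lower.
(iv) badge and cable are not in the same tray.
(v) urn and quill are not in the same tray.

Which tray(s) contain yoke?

From (iii): urn ∉ Lower.
(i): yoke matches urn: yoke ∉ Lower.
Only one tray left: yoke ∈ Upper.
Only one tray left: urn ∈ Upper.
(v): quill ∉ Upper.
Only one tray left: quill ∈ Lower.

yoke: Upper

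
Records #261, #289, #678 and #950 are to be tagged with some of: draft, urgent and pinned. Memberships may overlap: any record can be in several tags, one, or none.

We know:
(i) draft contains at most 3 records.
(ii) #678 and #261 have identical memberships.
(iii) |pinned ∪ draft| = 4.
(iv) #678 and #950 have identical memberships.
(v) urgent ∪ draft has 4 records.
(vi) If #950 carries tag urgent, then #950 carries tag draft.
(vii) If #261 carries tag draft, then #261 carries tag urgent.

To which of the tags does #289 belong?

#289: pinned, urgent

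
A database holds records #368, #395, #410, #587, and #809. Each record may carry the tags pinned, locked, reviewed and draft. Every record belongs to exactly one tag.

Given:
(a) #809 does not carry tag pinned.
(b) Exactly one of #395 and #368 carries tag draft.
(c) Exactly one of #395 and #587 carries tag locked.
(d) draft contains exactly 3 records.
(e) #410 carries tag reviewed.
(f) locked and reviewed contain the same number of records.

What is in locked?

locked = {#395}

From (a): #809 ∉ pinned.
From (e): #410 ∈ reviewed.
Suppose #368 ∈ locked: no assignment then satisfies all the clues, so #368 ∉ locked.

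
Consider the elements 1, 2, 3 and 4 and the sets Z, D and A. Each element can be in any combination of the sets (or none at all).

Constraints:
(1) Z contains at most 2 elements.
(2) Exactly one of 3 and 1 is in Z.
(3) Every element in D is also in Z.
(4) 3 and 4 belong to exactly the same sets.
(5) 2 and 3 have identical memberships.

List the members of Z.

Z = {1}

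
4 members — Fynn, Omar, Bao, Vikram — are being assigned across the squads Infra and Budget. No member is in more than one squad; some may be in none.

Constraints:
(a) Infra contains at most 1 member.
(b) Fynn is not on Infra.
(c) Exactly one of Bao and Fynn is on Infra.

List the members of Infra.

Infra = {Bao}

From (b): Fynn ∉ Infra.
(c) (exactly one): Bao ∈ Infra.
(a): Infra already has 1, so the rest are out.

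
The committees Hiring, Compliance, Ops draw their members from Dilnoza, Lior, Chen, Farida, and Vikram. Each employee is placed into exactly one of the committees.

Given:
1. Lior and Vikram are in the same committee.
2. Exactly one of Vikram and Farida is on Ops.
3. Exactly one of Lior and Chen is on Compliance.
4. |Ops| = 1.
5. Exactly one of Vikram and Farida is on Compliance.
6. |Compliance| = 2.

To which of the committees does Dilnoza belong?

Dilnoza: Hiring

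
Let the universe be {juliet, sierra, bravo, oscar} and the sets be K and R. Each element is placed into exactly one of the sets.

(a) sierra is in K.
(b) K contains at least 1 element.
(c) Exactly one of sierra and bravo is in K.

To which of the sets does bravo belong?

From (a): sierra ∈ K.
(c) (exactly one): bravo ∉ K.
Only one set left: bravo ∈ R.

bravo: R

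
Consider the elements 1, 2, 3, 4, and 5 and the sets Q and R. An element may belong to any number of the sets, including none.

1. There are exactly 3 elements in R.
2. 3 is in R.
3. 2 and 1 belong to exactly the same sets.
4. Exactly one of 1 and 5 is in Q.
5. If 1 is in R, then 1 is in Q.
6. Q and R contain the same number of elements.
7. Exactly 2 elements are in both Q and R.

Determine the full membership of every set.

Q = {1, 2, 4}; R = {1, 2, 3}

From (2): 3 ∈ R.
Suppose 1 ∉ Q: no assignment then satisfies all the clues, so 1 ∈ Q.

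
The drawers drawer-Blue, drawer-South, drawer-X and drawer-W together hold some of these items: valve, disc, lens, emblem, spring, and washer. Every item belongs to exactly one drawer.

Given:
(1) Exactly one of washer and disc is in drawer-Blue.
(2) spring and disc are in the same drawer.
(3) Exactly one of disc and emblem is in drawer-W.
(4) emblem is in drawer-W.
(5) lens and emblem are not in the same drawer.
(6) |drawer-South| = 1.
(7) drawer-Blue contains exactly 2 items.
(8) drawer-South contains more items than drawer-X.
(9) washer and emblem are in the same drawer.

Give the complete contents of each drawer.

drawer-Blue = {disc, spring}; drawer-South = {lens}; drawer-X = {}; drawer-W = {emblem, valve, washer}

From (4): emblem ∈ drawer-W.
(3) (exactly one): disc ∉ drawer-W.
(5): lens ∉ drawer-W.
(9): washer matches emblem: washer ∉ drawer-Blue.
(9): washer matches emblem: washer ∉ drawer-South.
(9): washer matches emblem: washer ∉ drawer-X.
(9): washer matches emblem: washer ∈ drawer-W.
(1) (exactly one): disc ∈ drawer-Blue.
(2): spring matches disc: spring ∈ drawer-Blue.
(7): drawer-Blue already has 2, so the rest are out.
Suppose valve ∈ drawer-South: no assignment then satisfies all the clues, so valve ∉ drawer-South.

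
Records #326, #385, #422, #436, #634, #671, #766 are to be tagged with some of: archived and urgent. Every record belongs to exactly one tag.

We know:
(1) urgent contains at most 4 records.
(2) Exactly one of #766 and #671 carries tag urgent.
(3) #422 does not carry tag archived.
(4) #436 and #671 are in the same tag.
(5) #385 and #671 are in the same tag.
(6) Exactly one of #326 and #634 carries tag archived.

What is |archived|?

4

From (3): #422 ∉ archived.
Only one tag left: #422 ∈ urgent.
Suppose #385 ∉ archived: no assignment then satisfies all the clues, so #385 ∈ archived.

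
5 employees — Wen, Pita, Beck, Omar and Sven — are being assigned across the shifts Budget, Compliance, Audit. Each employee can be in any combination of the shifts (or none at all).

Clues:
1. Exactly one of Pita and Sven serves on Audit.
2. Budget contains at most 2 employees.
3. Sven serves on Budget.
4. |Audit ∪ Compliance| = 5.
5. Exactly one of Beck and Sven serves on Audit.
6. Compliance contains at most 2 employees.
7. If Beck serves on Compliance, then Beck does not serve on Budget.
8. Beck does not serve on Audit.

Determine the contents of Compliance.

From (3): Sven ∈ Budget.
From (8): Beck ∉ Audit.
(5) (exactly one): Sven ∈ Audit.
(1) (exactly one): Pita ∉ Audit.
Suppose Wen ∈ Compliance: no assignment then satisfies all the clues, so Wen ∉ Compliance.

Compliance = {Beck, Pita}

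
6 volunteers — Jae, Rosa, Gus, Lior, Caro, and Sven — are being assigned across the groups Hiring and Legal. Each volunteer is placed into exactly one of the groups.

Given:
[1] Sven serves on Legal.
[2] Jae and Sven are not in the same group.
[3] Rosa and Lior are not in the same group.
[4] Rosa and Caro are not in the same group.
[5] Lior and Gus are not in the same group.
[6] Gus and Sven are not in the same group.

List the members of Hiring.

From (1): Sven ∈ Legal.
(2): Jae ∉ Legal.
(6): Gus ∉ Legal.
Only one group left: Jae ∈ Hiring.
Only one group left: Gus ∈ Hiring.
(5): Lior ∉ Hiring.
Only one group left: Lior ∈ Legal.
(3): Rosa ∉ Legal.
Only one group left: Rosa ∈ Hiring.
(4): Caro ∉ Hiring.
Only one group left: Caro ∈ Legal.

Hiring = {Gus, Jae, Rosa}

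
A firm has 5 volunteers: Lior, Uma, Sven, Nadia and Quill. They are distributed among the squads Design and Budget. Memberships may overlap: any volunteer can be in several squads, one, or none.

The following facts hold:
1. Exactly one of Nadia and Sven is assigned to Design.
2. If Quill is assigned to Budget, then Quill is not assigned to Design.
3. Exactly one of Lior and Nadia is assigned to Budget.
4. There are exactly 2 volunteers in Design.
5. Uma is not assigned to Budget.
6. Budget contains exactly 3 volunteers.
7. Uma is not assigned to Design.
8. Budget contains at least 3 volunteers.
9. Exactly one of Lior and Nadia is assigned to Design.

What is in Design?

From (5): Uma ∉ Budget.
From (7): Uma ∉ Design.
Suppose Lior ∉ Design: no assignment then satisfies all the clues, so Lior ∈ Design.

Design = {Lior, Sven}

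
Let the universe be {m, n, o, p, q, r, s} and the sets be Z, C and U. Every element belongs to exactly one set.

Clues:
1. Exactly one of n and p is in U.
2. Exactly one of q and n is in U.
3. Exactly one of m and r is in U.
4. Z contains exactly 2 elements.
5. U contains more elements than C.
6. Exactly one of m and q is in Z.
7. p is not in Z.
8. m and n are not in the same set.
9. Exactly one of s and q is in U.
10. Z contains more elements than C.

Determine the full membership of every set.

Z = {m, s}; C = {n}; U = {o, p, q, r}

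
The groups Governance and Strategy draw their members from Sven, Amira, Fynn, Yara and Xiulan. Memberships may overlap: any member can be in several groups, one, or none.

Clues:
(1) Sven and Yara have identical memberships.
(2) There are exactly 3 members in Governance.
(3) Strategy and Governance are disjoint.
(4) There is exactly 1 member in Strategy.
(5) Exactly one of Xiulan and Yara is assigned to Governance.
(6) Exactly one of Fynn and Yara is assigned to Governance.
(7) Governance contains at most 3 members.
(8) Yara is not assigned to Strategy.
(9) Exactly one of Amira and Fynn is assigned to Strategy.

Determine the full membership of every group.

Governance = {Amira, Sven, Yara}; Strategy = {Fynn}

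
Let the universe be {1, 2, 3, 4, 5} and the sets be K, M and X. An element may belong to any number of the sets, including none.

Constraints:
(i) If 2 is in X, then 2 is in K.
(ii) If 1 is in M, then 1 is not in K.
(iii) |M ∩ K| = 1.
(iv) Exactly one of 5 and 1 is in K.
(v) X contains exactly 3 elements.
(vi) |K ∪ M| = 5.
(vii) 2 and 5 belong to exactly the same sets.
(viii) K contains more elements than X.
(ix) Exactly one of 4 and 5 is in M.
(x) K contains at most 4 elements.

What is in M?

M = {1, 4}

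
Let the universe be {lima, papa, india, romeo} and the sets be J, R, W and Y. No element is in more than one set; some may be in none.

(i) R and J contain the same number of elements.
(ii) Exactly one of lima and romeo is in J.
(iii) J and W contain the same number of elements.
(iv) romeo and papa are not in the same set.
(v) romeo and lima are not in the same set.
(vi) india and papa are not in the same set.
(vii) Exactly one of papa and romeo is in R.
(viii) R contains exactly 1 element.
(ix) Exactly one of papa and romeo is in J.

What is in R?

R = {papa}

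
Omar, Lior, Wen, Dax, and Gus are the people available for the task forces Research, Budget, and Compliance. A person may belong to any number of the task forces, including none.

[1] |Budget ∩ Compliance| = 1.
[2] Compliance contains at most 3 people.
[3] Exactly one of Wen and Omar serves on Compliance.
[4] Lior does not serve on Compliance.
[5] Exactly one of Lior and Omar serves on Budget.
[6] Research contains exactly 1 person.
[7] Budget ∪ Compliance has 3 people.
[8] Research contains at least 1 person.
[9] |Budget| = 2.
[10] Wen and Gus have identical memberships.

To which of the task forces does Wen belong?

Wen: none

From (4): Lior ∉ Compliance.
Suppose Wen ∈ Research: no assignment then satisfies all the clues, so Wen ∉ Research.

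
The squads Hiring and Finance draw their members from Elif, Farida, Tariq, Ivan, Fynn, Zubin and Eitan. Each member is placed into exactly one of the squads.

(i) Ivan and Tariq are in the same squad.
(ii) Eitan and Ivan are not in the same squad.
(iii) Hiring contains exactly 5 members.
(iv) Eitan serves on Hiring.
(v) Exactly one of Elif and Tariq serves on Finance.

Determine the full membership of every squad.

Hiring = {Eitan, Elif, Farida, Fynn, Zubin}; Finance = {Ivan, Tariq}

From (iv): Eitan ∈ Hiring.
(ii): Ivan ∉ Hiring.
Only one squad left: Ivan ∈ Finance.
(i): Tariq matches Ivan: Tariq ∉ Hiring.
(i): Tariq matches Ivan: Tariq ∈ Finance.
(iii): only 5 candidates remain for Hiring, so all are in.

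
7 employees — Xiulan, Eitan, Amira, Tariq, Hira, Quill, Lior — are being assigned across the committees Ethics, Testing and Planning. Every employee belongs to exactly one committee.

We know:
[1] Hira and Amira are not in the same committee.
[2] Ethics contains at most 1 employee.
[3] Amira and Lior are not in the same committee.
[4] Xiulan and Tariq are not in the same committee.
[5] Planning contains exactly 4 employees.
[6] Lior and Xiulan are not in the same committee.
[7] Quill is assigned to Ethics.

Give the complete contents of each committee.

Ethics = {Quill}; Testing = {Amira, Xiulan}; Planning = {Eitan, Hira, Lior, Tariq}

From (7): Quill ∈ Ethics.
(2): Ethics already has 1, so the rest are out.
Suppose Xiulan ∉ Testing: no assignment then satisfies all the clues, so Xiulan ∈ Testing.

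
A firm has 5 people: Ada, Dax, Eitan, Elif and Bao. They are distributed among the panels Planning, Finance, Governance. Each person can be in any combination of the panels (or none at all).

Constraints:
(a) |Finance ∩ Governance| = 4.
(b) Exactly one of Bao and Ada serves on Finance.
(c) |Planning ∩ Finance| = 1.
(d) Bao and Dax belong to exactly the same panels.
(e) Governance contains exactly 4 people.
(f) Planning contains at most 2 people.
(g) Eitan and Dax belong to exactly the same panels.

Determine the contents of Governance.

Governance = {Bao, Dax, Eitan, Elif}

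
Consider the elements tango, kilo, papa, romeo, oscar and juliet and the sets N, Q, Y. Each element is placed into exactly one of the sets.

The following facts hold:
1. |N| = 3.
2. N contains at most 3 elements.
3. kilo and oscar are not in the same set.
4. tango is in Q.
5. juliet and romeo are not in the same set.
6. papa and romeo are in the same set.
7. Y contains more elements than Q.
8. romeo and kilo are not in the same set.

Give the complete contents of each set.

N = {oscar, papa, romeo}; Q = {tango}; Y = {juliet, kilo}

From (4): tango ∈ Q.
Suppose kilo ∈ N: no assignment then satisfies all the clues, so kilo ∉ N.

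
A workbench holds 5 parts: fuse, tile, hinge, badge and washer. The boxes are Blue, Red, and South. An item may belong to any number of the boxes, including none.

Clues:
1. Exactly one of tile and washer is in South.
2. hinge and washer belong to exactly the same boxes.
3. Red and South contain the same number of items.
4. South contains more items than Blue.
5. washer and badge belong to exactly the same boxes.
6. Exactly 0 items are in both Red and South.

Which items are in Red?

Red = {fuse}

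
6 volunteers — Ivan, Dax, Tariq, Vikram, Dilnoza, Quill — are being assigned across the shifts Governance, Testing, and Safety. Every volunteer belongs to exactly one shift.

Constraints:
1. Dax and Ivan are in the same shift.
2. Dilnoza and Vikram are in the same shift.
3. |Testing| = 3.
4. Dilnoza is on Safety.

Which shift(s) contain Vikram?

From (4): Dilnoza ∈ Safety.
(2): Vikram matches Dilnoza: Vikram ∉ Governance.
(2): Vikram matches Dilnoza: Vikram ∉ Testing.
(2): Vikram matches Dilnoza: Vikram ∈ Safety.

Vikram: Safety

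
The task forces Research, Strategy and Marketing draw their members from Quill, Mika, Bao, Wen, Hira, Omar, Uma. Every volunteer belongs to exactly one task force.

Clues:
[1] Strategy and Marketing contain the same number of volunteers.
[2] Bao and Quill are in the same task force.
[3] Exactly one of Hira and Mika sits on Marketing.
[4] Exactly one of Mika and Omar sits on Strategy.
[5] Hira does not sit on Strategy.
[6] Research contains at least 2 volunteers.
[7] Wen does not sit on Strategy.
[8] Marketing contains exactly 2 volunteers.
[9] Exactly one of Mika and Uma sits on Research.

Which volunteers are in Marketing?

Marketing = {Hira, Wen}

From (5): Hira ∉ Strategy.
From (7): Wen ∉ Strategy.
Suppose Quill ∈ Marketing: no assignment then satisfies all the clues, so Quill ∉ Marketing.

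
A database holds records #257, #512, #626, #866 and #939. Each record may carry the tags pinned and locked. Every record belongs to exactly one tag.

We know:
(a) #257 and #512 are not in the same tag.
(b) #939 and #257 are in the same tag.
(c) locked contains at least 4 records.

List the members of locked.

locked = {#257, #626, #866, #939}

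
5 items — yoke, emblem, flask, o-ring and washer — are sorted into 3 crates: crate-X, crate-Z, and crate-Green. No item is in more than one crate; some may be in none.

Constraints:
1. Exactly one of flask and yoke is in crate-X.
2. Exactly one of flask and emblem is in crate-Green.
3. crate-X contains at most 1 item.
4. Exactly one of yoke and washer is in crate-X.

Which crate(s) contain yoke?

yoke: crate-X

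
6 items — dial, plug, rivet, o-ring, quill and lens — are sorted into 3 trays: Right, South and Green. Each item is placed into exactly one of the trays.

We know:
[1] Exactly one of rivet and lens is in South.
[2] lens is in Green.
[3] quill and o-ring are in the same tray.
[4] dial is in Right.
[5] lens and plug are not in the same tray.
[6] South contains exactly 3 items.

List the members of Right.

Right = {dial, plug}

From (2): lens ∈ Green.
From (4): dial ∈ Right.
(1) (exactly one): rivet ∈ South.
(5): plug ∉ Green.
Suppose plug ∉ Right: no assignment then satisfies all the clues, so plug ∈ Right.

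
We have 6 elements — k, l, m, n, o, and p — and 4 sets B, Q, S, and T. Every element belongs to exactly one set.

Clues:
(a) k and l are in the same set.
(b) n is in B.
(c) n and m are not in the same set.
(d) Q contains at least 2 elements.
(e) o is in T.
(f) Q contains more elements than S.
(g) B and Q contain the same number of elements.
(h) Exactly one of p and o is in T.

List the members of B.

From (b): n ∈ B.
From (e): o ∈ T.
(c): m ∉ B.
(h) (exactly one): p ∉ T.
Suppose k ∈ B: no assignment then satisfies all the clues, so k ∉ B.

B = {n, p}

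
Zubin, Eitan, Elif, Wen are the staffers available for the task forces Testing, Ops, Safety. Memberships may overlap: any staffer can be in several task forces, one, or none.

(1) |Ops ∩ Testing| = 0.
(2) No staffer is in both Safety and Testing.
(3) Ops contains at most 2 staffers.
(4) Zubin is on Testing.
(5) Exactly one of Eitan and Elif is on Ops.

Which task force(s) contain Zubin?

From (4): Zubin ∈ Testing.
(2) (disjoint): Zubin ∉ Safety.
Suppose Zubin ∈ Ops: no assignment then satisfies all the clues, so Zubin ∉ Ops.

Zubin: Testing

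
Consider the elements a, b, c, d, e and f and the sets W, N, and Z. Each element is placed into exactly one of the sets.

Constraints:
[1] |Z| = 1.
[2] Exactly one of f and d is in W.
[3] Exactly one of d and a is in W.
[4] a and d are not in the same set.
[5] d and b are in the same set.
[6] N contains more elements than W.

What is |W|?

2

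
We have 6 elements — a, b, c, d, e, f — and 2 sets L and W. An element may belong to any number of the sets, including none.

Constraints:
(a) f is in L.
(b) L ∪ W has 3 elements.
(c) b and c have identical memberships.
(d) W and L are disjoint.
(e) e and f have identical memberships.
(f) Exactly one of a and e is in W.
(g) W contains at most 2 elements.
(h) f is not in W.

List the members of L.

L = {e, f}

From (a): f ∈ L.
From (h): f ∉ W.
(e): e matches f: e ∈ L.
(e): e matches f: e ∉ W.
(f) (exactly one): a ∈ W.
(d) (disjoint): a ∉ L.
Suppose b ∈ L: no assignment then satisfies all the clues, so b ∉ L.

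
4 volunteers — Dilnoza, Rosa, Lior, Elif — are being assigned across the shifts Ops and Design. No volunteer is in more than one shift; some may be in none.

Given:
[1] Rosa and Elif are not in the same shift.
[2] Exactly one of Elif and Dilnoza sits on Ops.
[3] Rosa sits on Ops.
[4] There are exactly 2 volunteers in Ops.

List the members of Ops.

From (3): Rosa ∈ Ops.
(1): Elif ∉ Ops.
(2) (exactly one): Dilnoza ∈ Ops.
(4): Ops already has 2, so the rest are out.

Ops = {Dilnoza, Rosa}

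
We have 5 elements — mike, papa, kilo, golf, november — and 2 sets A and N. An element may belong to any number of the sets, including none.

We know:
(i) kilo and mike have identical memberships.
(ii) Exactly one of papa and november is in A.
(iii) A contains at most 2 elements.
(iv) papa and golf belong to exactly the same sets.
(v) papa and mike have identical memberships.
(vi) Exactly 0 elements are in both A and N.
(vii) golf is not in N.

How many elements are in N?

0

From (vii): golf ∉ N.
(iv): papa matches golf: papa ∉ N.
(v): mike matches papa: mike ∉ N.
(i): kilo matches mike: kilo ∉ N.
Suppose mike ∈ A: no assignment then satisfies all the clues, so mike ∉ A.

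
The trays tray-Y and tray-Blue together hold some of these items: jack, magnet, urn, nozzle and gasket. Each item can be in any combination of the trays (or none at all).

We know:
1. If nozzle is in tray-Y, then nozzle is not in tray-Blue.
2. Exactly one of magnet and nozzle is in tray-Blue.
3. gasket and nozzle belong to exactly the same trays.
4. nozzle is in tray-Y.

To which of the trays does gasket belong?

gasket: tray-Y

From (4): nozzle ∈ tray-Y.
(1): nozzle ∉ tray-Blue.
(2) (exactly one): magnet ∈ tray-Blue.
(3): gasket matches nozzle: gasket ∈ tray-Y.
(3): gasket matches nozzle: gasket ∉ tray-Blue.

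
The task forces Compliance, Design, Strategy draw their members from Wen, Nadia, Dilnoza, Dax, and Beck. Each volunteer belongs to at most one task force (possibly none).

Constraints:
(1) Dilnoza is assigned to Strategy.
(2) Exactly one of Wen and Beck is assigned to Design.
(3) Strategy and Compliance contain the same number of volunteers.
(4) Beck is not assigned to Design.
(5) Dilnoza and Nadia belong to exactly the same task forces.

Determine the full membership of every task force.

Compliance = {Beck, Dax}; Design = {Wen}; Strategy = {Dilnoza, Nadia}

From (1): Dilnoza ∈ Strategy.
From (4): Beck ∉ Design.
(2) (exactly one): Wen ∈ Design.
(5): Nadia matches Dilnoza: Nadia ∉ Compliance.
(5): Nadia matches Dilnoza: Nadia ∉ Design.
(5): Nadia matches Dilnoza: Nadia ∈ Strategy.
Suppose Dax ∉ Compliance: no assignment then satisfies all the clues, so Dax ∈ Compliance.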